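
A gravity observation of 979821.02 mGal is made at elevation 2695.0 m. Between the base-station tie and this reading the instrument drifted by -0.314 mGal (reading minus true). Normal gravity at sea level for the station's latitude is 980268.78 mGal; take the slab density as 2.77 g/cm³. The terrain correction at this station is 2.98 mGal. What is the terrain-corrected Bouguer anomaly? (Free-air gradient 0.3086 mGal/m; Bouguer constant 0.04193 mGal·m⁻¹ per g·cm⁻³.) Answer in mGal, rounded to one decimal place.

74.2

Drift-corrected reading = 979821.02 − (-0.314) = 979821.334 mGal
Free-air correction = 0.3086 × 2695.0 = 831.68 mGal
Free-air anomaly = 979821.334 − 980268.78 + (831.68) = 384.234 mGal
Bouguer slab correction = 0.04193 × 2.77 × 2695.0 = 313.01 mGal
Simple Bouguer anomaly = 384.234 − (313.01) = 71.224 mGal
Complete Bouguer anomaly = 71.224 + 2.98 = 74.204 mGal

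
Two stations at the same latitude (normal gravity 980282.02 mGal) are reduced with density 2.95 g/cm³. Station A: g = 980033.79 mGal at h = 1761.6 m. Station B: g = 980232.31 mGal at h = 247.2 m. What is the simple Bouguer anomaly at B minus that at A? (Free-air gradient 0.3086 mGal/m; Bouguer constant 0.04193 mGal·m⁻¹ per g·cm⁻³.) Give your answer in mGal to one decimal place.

Δg_SB(A) = 980033.79 − 980282.02 + 0.3086×1761.6 − 0.04193×2.95×1761.6 = 77.50 mGal
Δg_SB(B) = 980232.31 − 980282.02 + 0.3086×247.2 − 0.04193×2.95×247.2 = -4.00 mGal
Difference = -4.00 − (77.50) = -81.50 mGal

-81.5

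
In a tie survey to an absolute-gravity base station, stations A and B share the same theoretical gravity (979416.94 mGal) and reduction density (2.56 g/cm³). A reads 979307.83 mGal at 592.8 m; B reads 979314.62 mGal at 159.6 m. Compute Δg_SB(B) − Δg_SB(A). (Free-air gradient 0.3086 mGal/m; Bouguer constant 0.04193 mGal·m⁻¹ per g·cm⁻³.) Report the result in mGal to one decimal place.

Δg_SB(A) = 979307.83 − 979416.94 + 0.3086×592.8 − 0.04193×2.56×592.8 = 10.20 mGal
Δg_SB(B) = 979314.62 − 979416.94 + 0.3086×159.6 − 0.04193×2.56×159.6 = -70.20 mGal
Difference = -70.20 − (10.20) = -80.40 mGal

-80.4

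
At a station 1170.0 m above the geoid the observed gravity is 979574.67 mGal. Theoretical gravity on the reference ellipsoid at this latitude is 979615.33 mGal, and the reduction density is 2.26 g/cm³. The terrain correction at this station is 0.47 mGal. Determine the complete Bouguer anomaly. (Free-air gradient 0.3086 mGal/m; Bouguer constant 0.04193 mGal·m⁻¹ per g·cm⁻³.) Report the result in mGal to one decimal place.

210.0

Free-air correction = 0.3086 × 1170.0 = 361.06 mGal
Free-air anomaly = 979574.67 − 979615.33 + (361.06) = 320.40 mGal
Bouguer slab correction = 0.04193 × 2.26 × 1170.0 = 110.87 mGal
Simple Bouguer anomaly = 320.40 − (110.87) = 209.53 mGal
Complete Bouguer anomaly = 209.53 + 0.47 = 210.00 mGal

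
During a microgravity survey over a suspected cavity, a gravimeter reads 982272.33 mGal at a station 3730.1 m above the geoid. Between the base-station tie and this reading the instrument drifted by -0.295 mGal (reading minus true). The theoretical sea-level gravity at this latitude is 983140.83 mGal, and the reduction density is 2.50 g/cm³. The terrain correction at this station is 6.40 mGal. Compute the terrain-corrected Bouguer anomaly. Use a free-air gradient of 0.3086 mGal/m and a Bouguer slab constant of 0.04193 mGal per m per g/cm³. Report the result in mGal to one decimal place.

Drift-corrected reading = 982272.33 − (-0.295) = 982272.625 mGal
Free-air correction = 0.3086 × 3730.1 = 1151.11 mGal
Free-air anomaly = 982272.625 − 983140.83 + (1151.11) = 282.905 mGal
Bouguer slab correction = 0.04193 × 2.50 × 3730.1 = 391.01 mGal
Simple Bouguer anomaly = 282.905 − (391.01) = -108.105 mGal
Complete Bouguer anomaly = -108.105 + 6.40 = -101.705 mGal

-101.7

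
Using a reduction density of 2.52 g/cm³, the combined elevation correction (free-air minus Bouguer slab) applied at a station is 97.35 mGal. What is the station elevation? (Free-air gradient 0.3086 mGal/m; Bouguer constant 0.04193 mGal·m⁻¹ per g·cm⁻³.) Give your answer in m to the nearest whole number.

Combined gradient = 0.3086 − 0.04193 × 2.52 = 0.2029364 mGal/m
h = 97.35 / 0.2029364 = 479.71 m

480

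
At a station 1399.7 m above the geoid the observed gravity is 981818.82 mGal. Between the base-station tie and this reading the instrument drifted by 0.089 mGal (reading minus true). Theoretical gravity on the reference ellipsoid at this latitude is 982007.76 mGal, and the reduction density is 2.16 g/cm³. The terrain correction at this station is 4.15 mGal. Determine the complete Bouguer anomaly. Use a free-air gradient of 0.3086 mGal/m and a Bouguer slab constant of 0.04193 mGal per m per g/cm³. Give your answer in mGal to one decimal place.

Drift-corrected reading = 981818.82 − (0.089) = 981818.731 mGal
Free-air correction = 0.3086 × 1399.7 = 431.95 mGal
Free-air anomaly = 981818.731 − 982007.76 + (431.95) = 242.921 mGal
Bouguer slab correction = 0.04193 × 2.16 × 1399.7 = 126.77 mGal
Simple Bouguer anomaly = 242.921 − (126.77) = 116.151 mGal
Complete Bouguer anomaly = 116.151 + 4.15 = 120.301 mGal

120.3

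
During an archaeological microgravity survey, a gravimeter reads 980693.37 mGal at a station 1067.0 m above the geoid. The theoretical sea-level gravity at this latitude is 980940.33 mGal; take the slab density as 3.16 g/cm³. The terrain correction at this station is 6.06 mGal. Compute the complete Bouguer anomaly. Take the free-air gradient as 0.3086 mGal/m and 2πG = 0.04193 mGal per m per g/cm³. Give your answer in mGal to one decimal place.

Free-air correction = 0.3086 × 1067.0 = 329.28 mGal
Free-air anomaly = 980693.37 − 980940.33 + (329.28) = 82.32 mGal
Bouguer slab correction = 0.04193 × 3.16 × 1067.0 = 141.38 mGal
Simple Bouguer anomaly = 82.32 − (141.38) = -59.06 mGal
Complete Bouguer anomaly = -59.06 + 6.06 = -53.00 mGal

-53.0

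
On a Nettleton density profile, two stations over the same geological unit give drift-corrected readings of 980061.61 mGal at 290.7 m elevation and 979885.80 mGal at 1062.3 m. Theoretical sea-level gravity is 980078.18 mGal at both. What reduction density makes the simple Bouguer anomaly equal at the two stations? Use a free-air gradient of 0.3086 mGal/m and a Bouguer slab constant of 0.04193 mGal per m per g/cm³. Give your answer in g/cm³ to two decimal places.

1.93

Δg_obs = 979885.80 − 980061.61 = -175.81 mGal over Δh = 1062.3 − 290.7 = 771.6 m
Equal Bouguer anomalies ⇒ Δg_obs + (0.3086 − 0.04193ρ)·Δh = 0
0.3086 − 0.04193ρ = −Δg_obs/Δh = 0.22785
ρ = (0.3086 − 0.22785) / 0.04193 = 1.93 g/cm³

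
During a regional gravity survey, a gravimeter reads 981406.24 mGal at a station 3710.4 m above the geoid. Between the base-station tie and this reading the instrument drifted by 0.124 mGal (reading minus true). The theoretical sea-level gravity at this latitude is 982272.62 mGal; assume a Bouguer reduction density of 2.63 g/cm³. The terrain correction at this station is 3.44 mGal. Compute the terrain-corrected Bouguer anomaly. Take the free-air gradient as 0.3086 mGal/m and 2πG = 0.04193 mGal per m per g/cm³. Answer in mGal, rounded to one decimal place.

Drift-corrected reading = 981406.24 − (0.124) = 981406.116 mGal
Free-air correction = 0.3086 × 3710.4 = 1145.03 mGal
Free-air anomaly = 981406.116 − 982272.62 + (1145.03) = 278.526 mGal
Bouguer slab correction = 0.04193 × 2.63 × 3710.4 = 409.17 mGal
Simple Bouguer anomaly = 278.526 − (409.17) = -130.644 mGal
Complete Bouguer anomaly = -130.644 + 3.44 = -127.204 mGal

-127.2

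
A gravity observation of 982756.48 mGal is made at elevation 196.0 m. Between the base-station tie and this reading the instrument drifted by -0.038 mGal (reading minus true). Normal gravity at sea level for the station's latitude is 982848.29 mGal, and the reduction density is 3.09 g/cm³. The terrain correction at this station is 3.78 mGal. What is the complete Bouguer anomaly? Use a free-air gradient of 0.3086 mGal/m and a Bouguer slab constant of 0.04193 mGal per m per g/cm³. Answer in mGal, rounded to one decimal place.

Drift-corrected reading = 982756.48 − (-0.038) = 982756.518 mGal
Free-air correction = 0.3086 × 196.0 = 60.49 mGal
Free-air anomaly = 982756.518 − 982848.29 + (60.49) = -31.282 mGal
Bouguer slab correction = 0.04193 × 3.09 × 196.0 = 25.39 mGal
Simple Bouguer anomaly = -31.282 − (25.39) = -56.672 mGal
Complete Bouguer anomaly = -56.672 + 3.78 = -52.892 mGal

-52.9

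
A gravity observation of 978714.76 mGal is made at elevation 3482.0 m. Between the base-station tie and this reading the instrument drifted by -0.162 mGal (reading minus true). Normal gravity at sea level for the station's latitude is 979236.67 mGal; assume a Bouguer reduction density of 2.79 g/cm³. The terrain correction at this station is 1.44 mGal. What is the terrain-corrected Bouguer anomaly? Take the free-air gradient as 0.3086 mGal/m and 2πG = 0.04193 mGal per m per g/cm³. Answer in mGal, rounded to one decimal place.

Drift-corrected reading = 978714.76 − (-0.162) = 978714.922 mGal
Free-air correction = 0.3086 × 3482.0 = 1074.55 mGal
Free-air anomaly = 978714.922 − 979236.67 + (1074.55) = 552.802 mGal
Bouguer slab correction = 0.04193 × 2.79 × 3482.0 = 407.34 mGal
Simple Bouguer anomaly = 552.802 − (407.34) = 145.462 mGal
Complete Bouguer anomaly = 145.462 + 1.44 = 146.902 mGal

146.9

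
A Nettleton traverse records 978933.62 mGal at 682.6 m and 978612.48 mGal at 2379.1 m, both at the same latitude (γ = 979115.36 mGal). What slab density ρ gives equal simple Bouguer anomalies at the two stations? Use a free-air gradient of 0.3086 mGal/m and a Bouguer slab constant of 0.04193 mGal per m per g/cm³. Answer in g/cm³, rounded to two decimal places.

Δg_obs = 978612.48 − 978933.62 = -321.14 mGal over Δh = 2379.1 − 682.6 = 1696.5 m
Equal Bouguer anomalies ⇒ Δg_obs + (0.3086 − 0.04193ρ)·Δh = 0
0.3086 − 0.04193ρ = −Δg_obs/Δh = 0.18930
ρ = (0.3086 − 0.18930) / 0.04193 = 2.85 g/cm³

2.85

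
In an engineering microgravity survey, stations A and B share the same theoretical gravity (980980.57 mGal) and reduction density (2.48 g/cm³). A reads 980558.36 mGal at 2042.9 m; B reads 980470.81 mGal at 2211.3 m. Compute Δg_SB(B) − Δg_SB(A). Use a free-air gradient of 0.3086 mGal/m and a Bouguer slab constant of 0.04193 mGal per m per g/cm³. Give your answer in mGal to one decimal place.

-53.1

Δg_SB(A) = 980558.36 − 980980.57 + 0.3086×2042.9 − 0.04193×2.48×2042.9 = -4.20 mGal
Δg_SB(B) = 980470.81 − 980980.57 + 0.3086×2211.3 − 0.04193×2.48×2211.3 = -57.30 mGal
Difference = -57.30 − (-4.20) = -53.10 mGal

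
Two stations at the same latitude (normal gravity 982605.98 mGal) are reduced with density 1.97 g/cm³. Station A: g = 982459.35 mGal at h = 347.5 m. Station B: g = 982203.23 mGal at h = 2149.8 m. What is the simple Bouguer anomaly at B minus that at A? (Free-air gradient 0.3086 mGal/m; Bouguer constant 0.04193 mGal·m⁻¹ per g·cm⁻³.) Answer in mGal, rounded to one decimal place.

151.2

Δg_SB(A) = 982459.35 − 982605.98 + 0.3086×347.5 − 0.04193×1.97×347.5 = -68.10 mGal
Δg_SB(B) = 982203.23 − 982605.98 + 0.3086×2149.8 − 0.04193×1.97×2149.8 = 83.10 mGal
Difference = 83.10 − (-68.10) = 151.20 mGal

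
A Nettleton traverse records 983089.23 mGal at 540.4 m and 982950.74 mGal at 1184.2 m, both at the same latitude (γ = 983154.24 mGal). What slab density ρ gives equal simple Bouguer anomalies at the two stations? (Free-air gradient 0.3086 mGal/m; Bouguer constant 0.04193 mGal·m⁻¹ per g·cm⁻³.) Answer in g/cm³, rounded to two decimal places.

2.23

Δg_obs = 982950.74 − 983089.23 = -138.49 mGal over Δh = 1184.2 − 540.4 = 643.8 m
Equal Bouguer anomalies ⇒ Δg_obs + (0.3086 − 0.04193ρ)·Δh = 0
0.3086 − 0.04193ρ = −Δg_obs/Δh = 0.21511
ρ = (0.3086 − 0.21511) / 0.04193 = 2.23 g/cm³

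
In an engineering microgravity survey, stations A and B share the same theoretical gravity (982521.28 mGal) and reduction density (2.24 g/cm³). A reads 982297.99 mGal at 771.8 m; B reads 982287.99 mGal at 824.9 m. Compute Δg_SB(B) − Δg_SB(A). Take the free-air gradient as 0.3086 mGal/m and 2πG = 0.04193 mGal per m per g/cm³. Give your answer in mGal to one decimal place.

1.4

Δg_SB(A) = 982297.99 − 982521.28 + 0.3086×771.8 − 0.04193×2.24×771.8 = -57.60 mGal
Δg_SB(B) = 982287.99 − 982521.28 + 0.3086×824.9 − 0.04193×2.24×824.9 = -56.20 mGal
Difference = -56.20 − (-57.60) = 1.40 mGal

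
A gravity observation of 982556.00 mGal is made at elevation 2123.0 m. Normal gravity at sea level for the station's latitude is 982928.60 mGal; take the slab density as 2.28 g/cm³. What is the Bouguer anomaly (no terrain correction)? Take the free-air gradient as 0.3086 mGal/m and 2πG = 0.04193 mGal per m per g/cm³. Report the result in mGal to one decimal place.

79.6

Free-air correction = 0.3086 × 2123.0 = 655.16 mGal
Free-air anomaly = 982556.00 − 982928.60 + (655.16) = 282.56 mGal
Bouguer slab correction = 0.04193 × 2.28 × 2123.0 = 202.96 mGal
Simple Bouguer anomaly = 282.56 − (202.96) = 79.60 mGal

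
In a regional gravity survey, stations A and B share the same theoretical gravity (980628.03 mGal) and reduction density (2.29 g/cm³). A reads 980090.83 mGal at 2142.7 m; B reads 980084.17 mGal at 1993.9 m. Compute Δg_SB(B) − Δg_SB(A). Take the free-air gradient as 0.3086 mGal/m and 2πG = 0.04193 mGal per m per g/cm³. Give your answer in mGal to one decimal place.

-38.3

Δg_SB(A) = 980090.83 − 980628.03 + 0.3086×2142.7 − 0.04193×2.29×2142.7 = -81.70 mGal
Δg_SB(B) = 980084.17 − 980628.03 + 0.3086×1993.9 − 0.04193×2.29×1993.9 = -120.00 mGal
Difference = -120.00 − (-81.70) = -38.30 mGal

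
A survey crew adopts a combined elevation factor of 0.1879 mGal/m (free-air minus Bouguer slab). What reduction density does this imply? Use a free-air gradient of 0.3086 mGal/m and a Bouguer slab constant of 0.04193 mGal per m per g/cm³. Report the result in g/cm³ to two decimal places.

0.1879 = 0.3086 − 0.04193 × ρ
ρ = (0.3086 − 0.1879) / 0.04193 = 2.88 g/cm³

2.88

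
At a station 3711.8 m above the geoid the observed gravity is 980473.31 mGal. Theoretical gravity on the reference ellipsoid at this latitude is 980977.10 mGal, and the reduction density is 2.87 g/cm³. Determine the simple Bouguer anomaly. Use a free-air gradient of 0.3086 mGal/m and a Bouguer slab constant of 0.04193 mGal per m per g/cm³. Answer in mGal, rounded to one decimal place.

195.0

Free-air correction = 0.3086 × 3711.8 = 1145.46 mGal
Free-air anomaly = 980473.31 − 980977.10 + (1145.46) = 641.67 mGal
Bouguer slab correction = 0.04193 × 2.87 × 3711.8 = 446.67 mGal
Simple Bouguer anomaly = 641.67 − (446.67) = 195.00 mGal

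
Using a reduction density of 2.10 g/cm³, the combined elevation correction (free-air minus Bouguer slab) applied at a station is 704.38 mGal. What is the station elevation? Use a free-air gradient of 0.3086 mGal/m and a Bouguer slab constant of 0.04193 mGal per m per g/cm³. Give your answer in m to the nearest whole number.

Combined gradient = 0.3086 − 0.04193 × 2.10 = 0.2205470 mGal/m
h = 704.38 / 0.2205470 = 3193.79 m

3194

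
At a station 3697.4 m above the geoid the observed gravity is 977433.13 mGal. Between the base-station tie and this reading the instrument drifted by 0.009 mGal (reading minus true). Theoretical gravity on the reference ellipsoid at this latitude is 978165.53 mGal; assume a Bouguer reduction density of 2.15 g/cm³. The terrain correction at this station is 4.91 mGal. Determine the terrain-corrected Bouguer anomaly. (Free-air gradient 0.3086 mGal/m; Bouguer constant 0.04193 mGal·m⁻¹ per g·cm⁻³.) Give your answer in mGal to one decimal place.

Drift-corrected reading = 977433.13 − (0.009) = 977433.121 mGal
Free-air correction = 0.3086 × 3697.4 = 1141.02 mGal
Free-air anomaly = 977433.121 − 978165.53 + (1141.02) = 408.611 mGal
Bouguer slab correction = 0.04193 × 2.15 × 3697.4 = 333.32 mGal
Simple Bouguer anomaly = 408.611 − (333.32) = 75.291 mGal
Complete Bouguer anomaly = 75.291 + 4.91 = 80.201 mGal

80.2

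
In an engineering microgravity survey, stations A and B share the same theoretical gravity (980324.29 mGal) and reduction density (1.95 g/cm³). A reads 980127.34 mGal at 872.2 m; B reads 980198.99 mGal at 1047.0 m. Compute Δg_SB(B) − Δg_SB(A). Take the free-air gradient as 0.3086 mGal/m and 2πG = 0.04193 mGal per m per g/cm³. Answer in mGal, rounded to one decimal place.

111.3

Δg_SB(A) = 980127.34 − 980324.29 + 0.3086×872.2 − 0.04193×1.95×872.2 = 0.90 mGal
Δg_SB(B) = 980198.99 − 980324.29 + 0.3086×1047.0 − 0.04193×1.95×1047.0 = 112.20 mGal
Difference = 112.20 − (0.90) = 111.30 mGal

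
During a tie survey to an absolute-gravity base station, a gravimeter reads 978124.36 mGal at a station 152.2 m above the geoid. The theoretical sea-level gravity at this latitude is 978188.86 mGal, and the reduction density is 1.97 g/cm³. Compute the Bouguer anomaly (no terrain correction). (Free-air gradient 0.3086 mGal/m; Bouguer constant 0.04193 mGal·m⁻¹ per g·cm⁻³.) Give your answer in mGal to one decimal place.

-30.1

Free-air correction = 0.3086 × 152.2 = 46.97 mGal
Free-air anomaly = 978124.36 − 978188.86 + (46.97) = -17.53 mGal
Bouguer slab correction = 0.04193 × 1.97 × 152.2 = 12.57 mGal
Simple Bouguer anomaly = -17.53 − (12.57) = -30.10 mGal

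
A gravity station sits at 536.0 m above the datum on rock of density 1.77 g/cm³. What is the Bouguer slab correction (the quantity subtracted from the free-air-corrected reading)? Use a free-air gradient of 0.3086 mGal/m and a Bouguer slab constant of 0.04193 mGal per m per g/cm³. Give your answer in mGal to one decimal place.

39.8

Bouguer slab correction = 0.04193 × 1.77 × 536.0 = 39.8 mGal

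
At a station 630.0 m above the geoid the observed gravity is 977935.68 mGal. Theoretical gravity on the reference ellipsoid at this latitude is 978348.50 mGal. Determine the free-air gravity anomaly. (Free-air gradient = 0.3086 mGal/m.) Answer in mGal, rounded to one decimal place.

Free-air correction = 0.3086 × 630.0 = 194.42 mGal
Free-air anomaly = 977935.68 − 978348.50 + (194.42) = -218.40 mGal

-218.4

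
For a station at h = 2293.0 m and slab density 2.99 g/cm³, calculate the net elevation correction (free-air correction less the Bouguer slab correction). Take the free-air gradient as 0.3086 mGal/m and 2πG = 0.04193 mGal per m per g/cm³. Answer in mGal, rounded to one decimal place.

Combined gradient = 0.3086 − 0.04193 × 2.99 = 0.1832293 mGal/m
Combined elevation correction = 0.1832293 × 2293.0 = 420.1 mGal

420.1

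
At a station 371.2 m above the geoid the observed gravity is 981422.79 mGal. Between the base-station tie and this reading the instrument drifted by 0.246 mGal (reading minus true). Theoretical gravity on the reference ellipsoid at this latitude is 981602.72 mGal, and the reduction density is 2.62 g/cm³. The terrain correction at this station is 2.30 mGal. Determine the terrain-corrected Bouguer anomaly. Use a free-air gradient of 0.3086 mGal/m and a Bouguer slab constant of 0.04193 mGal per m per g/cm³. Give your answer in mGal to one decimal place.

Drift-corrected reading = 981422.79 − (0.246) = 981422.544 mGal
Free-air correction = 0.3086 × 371.2 = 114.55 mGal
Free-air anomaly = 981422.544 − 981602.72 + (114.55) = -65.626 mGal
Bouguer slab correction = 0.04193 × 2.62 × 371.2 = 40.78 mGal
Simple Bouguer anomaly = -65.626 − (40.78) = -106.406 mGal
Complete Bouguer anomaly = -106.406 + 2.30 = -104.106 mGal

-104.1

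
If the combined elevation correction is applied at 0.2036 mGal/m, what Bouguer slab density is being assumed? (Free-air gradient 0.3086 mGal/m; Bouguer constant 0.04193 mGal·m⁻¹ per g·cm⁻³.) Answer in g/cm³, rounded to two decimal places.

2.50

0.2036 = 0.3086 − 0.04193 × ρ
ρ = (0.3086 − 0.2036) / 0.04193 = 2.50 g/cm³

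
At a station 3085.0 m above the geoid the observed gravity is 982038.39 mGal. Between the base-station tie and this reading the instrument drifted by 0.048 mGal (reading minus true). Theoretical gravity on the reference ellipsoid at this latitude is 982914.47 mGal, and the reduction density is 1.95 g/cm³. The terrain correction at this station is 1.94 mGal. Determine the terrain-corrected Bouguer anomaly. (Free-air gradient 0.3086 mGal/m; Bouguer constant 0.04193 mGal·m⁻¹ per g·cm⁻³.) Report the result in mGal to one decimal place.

-174.4

Drift-corrected reading = 982038.39 − (0.048) = 982038.342 mGal
Free-air correction = 0.3086 × 3085.0 = 952.03 mGal
Free-air anomaly = 982038.342 − 982914.47 + (952.03) = 75.902 mGal
Bouguer slab correction = 0.04193 × 1.95 × 3085.0 = 252.24 mGal
Simple Bouguer anomaly = 75.902 − (252.24) = -176.338 mGal
Complete Bouguer anomaly = -176.338 + 1.94 = -174.398 mGal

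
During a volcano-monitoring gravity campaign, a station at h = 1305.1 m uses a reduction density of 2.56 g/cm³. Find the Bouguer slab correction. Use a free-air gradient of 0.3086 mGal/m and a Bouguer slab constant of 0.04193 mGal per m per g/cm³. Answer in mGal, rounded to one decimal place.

Bouguer slab correction = 0.04193 × 2.56 × 1305.1 = 140.1 mGal

140.1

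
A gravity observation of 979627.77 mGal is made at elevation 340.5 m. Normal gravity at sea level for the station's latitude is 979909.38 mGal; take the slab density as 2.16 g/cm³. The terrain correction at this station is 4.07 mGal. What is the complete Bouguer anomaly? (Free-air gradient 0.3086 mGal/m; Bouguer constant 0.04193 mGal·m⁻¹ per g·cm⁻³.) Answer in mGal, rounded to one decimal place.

-203.3

Free-air correction = 0.3086 × 340.5 = 105.08 mGal
Free-air anomaly = 979627.77 − 979909.38 + (105.08) = -176.53 mGal
Bouguer slab correction = 0.04193 × 2.16 × 340.5 = 30.84 mGal
Simple Bouguer anomaly = -176.53 − (30.84) = -207.37 mGal
Complete Bouguer anomaly = -207.37 + 4.07 = -203.30 mGal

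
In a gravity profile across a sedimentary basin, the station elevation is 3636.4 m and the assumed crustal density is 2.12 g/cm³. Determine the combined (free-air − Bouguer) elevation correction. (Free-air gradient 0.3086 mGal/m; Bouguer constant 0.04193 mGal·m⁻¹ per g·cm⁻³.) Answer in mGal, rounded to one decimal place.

Combined gradient = 0.3086 − 0.04193 × 2.12 = 0.2197084 mGal/m
Combined elevation correction = 0.2197084 × 3636.4 = 798.9 mGal

798.9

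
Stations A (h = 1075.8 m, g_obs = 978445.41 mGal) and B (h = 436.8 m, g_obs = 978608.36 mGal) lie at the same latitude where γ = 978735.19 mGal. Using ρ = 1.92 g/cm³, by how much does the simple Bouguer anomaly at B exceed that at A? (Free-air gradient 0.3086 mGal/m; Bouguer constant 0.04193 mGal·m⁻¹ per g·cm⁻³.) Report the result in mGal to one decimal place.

17.2

Δg_SB(A) = 978445.41 − 978735.19 + 0.3086×1075.8 − 0.04193×1.92×1075.8 = -44.40 mGal
Δg_SB(B) = 978608.36 − 978735.19 + 0.3086×436.8 − 0.04193×1.92×436.8 = -27.20 mGal
Difference = -27.20 − (-44.40) = 17.20 mGal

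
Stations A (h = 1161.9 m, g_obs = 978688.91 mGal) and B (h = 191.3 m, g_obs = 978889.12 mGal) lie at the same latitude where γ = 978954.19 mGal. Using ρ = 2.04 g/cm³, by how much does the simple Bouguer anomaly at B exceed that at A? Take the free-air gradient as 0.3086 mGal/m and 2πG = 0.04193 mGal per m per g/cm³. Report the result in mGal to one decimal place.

-16.3

Δg_SB(A) = 978688.91 − 978954.19 + 0.3086×1161.9 − 0.04193×2.04×1161.9 = -6.10 mGal
Δg_SB(B) = 978889.12 − 978954.19 + 0.3086×191.3 − 0.04193×2.04×191.3 = -22.40 mGal
Difference = -22.40 − (-6.10) = -16.30 mGal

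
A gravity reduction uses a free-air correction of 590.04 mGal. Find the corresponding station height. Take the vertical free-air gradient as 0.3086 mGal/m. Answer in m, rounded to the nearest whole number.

h = 590.04 / 0.3086 = 1911.99 m

1912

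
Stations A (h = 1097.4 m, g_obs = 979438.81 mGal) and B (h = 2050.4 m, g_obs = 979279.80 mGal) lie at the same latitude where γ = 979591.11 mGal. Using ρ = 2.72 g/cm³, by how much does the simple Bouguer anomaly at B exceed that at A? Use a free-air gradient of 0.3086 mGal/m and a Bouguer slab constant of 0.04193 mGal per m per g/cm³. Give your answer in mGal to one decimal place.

Δg_SB(A) = 979438.81 − 979591.11 + 0.3086×1097.4 − 0.04193×2.72×1097.4 = 61.20 mGal
Δg_SB(B) = 979279.80 − 979591.11 + 0.3086×2050.4 − 0.04193×2.72×2050.4 = 87.60 mGal
Difference = 87.60 − (61.20) = 26.40 mGal

26.4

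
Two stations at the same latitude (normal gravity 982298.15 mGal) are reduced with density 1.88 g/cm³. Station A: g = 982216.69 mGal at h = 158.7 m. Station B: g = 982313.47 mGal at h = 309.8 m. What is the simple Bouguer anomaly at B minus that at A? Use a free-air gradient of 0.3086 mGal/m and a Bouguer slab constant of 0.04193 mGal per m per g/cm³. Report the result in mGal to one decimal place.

131.5

Δg_SB(A) = 982216.69 − 982298.15 + 0.3086×158.7 − 0.04193×1.88×158.7 = -45.00 mGal
Δg_SB(B) = 982313.47 − 982298.15 + 0.3086×309.8 − 0.04193×1.88×309.8 = 86.50 mGal
Difference = 86.50 − (-45.00) = 131.50 mGal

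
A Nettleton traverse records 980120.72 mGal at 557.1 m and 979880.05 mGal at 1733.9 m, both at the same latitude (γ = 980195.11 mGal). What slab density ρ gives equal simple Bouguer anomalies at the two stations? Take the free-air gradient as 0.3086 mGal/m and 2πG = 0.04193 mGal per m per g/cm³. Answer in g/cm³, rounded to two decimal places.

Δg_obs = 979880.05 − 980120.72 = -240.67 mGal over Δh = 1733.9 − 557.1 = 1176.8 m
Equal Bouguer anomalies ⇒ Δg_obs + (0.3086 − 0.04193ρ)·Δh = 0
0.3086 − 0.04193ρ = −Δg_obs/Δh = 0.20451
ρ = (0.3086 − 0.20451) / 0.04193 = 2.48 g/cm³

2.48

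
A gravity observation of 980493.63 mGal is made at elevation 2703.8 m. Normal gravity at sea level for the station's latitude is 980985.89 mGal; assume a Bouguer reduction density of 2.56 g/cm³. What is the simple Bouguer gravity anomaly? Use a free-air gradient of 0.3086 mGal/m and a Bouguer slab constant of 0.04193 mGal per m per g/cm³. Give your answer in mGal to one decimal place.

51.9

Free-air correction = 0.3086 × 2703.8 = 834.39 mGal
Free-air anomaly = 980493.63 − 980985.89 + (834.39) = 342.13 mGal
Bouguer slab correction = 0.04193 × 2.56 × 2703.8 = 290.23 mGal
Simple Bouguer anomaly = 342.13 − (290.23) = 51.90 mGal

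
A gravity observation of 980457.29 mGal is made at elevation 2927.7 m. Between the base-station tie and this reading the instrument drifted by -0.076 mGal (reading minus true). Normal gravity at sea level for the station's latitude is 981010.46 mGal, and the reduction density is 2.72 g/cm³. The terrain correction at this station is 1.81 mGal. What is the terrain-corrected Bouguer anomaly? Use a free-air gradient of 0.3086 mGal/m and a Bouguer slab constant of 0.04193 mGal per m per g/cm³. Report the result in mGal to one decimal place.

18.3

Drift-corrected reading = 980457.29 − (-0.076) = 980457.366 mGal
Free-air correction = 0.3086 × 2927.7 = 903.49 mGal
Free-air anomaly = 980457.366 − 981010.46 + (903.49) = 350.396 mGal
Bouguer slab correction = 0.04193 × 2.72 × 2927.7 = 333.90 mGal
Simple Bouguer anomaly = 350.396 − (333.90) = 16.496 mGal
Complete Bouguer anomaly = 16.496 + 1.81 = 18.306 mGal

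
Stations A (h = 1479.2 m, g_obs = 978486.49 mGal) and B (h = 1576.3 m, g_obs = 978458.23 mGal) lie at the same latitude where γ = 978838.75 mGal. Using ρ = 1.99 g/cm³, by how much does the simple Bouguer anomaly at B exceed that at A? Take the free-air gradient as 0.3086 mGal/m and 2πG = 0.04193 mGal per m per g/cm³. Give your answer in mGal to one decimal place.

-6.4

Δg_SB(A) = 978486.49 − 978838.75 + 0.3086×1479.2 − 0.04193×1.99×1479.2 = -19.20 mGal
Δg_SB(B) = 978458.23 − 978838.75 + 0.3086×1576.3 − 0.04193×1.99×1576.3 = -25.60 mGal
Difference = -25.60 − (-19.20) = -6.40 mGal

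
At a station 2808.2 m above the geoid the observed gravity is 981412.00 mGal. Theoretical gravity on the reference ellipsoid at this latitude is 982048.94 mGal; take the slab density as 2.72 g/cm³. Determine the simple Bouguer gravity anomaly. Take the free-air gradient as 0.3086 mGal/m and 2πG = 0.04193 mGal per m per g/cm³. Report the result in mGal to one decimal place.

-90.6

Free-air correction = 0.3086 × 2808.2 = 866.61 mGal
Free-air anomaly = 981412.00 − 982048.94 + (866.61) = 229.67 mGal
Bouguer slab correction = 0.04193 × 2.72 × 2808.2 = 320.27 mGal
Simple Bouguer anomaly = 229.67 − (320.27) = -90.60 mGal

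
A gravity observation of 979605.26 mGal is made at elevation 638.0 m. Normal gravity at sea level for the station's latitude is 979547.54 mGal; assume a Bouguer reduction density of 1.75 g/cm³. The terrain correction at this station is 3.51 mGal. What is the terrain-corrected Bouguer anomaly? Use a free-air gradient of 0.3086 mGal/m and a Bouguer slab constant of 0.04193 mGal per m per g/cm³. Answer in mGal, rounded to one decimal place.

Free-air correction = 0.3086 × 638.0 = 196.89 mGal
Free-air anomaly = 979605.26 − 979547.54 + (196.89) = 254.61 mGal
Bouguer slab correction = 0.04193 × 1.75 × 638.0 = 46.81 mGal
Simple Bouguer anomaly = 254.61 − (46.81) = 207.80 mGal
Complete Bouguer anomaly = 207.80 + 3.51 = 211.31 mGal

211.3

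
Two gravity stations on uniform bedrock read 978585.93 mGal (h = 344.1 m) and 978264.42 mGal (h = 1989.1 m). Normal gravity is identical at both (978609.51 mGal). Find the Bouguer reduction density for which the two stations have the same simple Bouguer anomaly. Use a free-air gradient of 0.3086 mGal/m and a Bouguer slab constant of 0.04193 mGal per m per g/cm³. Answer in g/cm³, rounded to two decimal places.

2.70

Δg_obs = 978264.42 − 978585.93 = -321.51 mGal over Δh = 1989.1 − 344.1 = 1645.0 m
Equal Bouguer anomalies ⇒ Δg_obs + (0.3086 − 0.04193ρ)·Δh = 0
0.3086 − 0.04193ρ = −Δg_obs/Δh = 0.19545
ρ = (0.3086 − 0.19545) / 0.04193 = 2.70 g/cm³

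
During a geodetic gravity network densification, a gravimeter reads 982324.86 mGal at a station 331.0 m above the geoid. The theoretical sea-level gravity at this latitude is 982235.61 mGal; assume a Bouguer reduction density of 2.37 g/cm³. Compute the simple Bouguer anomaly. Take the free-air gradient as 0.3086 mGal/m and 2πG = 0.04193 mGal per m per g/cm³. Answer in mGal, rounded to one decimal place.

Free-air correction = 0.3086 × 331.0 = 102.15 mGal
Free-air anomaly = 982324.86 − 982235.61 + (102.15) = 191.40 mGal
Bouguer slab correction = 0.04193 × 2.37 × 331.0 = 32.89 mGal
Simple Bouguer anomaly = 191.40 − (32.89) = 158.51 mGal

158.5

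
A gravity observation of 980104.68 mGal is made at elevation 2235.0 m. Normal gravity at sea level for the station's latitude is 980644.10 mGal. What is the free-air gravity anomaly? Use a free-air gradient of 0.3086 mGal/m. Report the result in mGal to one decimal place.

150.3

Free-air correction = 0.3086 × 2235.0 = 689.72 mGal
Free-air anomaly = 980104.68 − 980644.10 + (689.72) = 150.30 mGal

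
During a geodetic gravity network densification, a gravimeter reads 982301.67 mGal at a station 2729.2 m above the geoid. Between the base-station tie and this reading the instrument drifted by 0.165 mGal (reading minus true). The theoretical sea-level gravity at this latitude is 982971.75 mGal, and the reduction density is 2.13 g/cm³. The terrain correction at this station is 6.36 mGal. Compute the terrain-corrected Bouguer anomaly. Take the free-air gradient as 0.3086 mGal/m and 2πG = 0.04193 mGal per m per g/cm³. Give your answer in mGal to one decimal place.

Drift-corrected reading = 982301.67 − (0.165) = 982301.505 mGal
Free-air correction = 0.3086 × 2729.2 = 842.23 mGal
Free-air anomaly = 982301.505 − 982971.75 + (842.23) = 171.985 mGal
Bouguer slab correction = 0.04193 × 2.13 × 2729.2 = 243.75 mGal
Simple Bouguer anomaly = 171.985 − (243.75) = -71.765 mGal
Complete Bouguer anomaly = -71.765 + 6.36 = -65.405 mGal

-65.4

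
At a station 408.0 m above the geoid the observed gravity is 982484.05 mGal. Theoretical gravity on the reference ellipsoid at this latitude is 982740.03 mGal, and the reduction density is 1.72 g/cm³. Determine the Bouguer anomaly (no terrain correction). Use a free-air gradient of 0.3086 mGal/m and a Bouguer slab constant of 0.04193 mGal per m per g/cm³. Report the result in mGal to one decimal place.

Free-air correction = 0.3086 × 408.0 = 125.91 mGal
Free-air anomaly = 982484.05 − 982740.03 + (125.91) = -130.07 mGal
Bouguer slab correction = 0.04193 × 1.72 × 408.0 = 29.42 mGal
Simple Bouguer anomaly = -130.07 − (29.42) = -159.49 mGal

-159.5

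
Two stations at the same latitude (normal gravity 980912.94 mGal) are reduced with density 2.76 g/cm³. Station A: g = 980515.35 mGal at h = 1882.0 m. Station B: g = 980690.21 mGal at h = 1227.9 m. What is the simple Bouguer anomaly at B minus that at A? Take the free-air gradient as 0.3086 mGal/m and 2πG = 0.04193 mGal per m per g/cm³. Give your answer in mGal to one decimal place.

Δg_SB(A) = 980515.35 − 980912.94 + 0.3086×1882.0 − 0.04193×2.76×1882.0 = -34.60 mGal
Δg_SB(B) = 980690.21 − 980912.94 + 0.3086×1227.9 − 0.04193×2.76×1227.9 = 14.10 mGal
Difference = 14.10 − (-34.60) = 48.70 mGal

48.7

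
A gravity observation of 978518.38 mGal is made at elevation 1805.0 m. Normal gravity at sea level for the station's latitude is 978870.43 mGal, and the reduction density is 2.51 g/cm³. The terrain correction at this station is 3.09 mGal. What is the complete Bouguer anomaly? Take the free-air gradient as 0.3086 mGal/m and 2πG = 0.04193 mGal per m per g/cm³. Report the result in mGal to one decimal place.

18.1

Free-air correction = 0.3086 × 1805.0 = 557.02 mGal
Free-air anomaly = 978518.38 − 978870.43 + (557.02) = 204.97 mGal
Bouguer slab correction = 0.04193 × 2.51 × 1805.0 = 189.97 mGal
Simple Bouguer anomaly = 204.97 − (189.97) = 15.00 mGal
Complete Bouguer anomaly = 15.00 + 3.09 = 18.09 mGal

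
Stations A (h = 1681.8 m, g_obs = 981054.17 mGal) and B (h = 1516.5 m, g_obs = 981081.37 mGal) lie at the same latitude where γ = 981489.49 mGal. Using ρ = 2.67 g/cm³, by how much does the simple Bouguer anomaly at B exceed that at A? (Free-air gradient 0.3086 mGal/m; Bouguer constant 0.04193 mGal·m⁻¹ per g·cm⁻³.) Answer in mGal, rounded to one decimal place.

Δg_SB(A) = 981054.17 − 981489.49 + 0.3086×1681.8 − 0.04193×2.67×1681.8 = -104.60 mGal
Δg_SB(B) = 981081.37 − 981489.49 + 0.3086×1516.5 − 0.04193×2.67×1516.5 = -109.90 mGal
Difference = -109.90 − (-104.60) = -5.30 mGal

-5.3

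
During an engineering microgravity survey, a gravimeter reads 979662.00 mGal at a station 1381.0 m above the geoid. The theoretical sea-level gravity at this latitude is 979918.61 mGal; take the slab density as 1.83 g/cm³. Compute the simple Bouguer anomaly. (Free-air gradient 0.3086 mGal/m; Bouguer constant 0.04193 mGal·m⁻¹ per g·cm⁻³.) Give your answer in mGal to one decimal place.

Free-air correction = 0.3086 × 1381.0 = 426.18 mGal
Free-air anomaly = 979662.00 − 979918.61 + (426.18) = 169.57 mGal
Bouguer slab correction = 0.04193 × 1.83 × 1381.0 = 105.97 mGal
Simple Bouguer anomaly = 169.57 − (105.97) = 63.60 mGal

63.6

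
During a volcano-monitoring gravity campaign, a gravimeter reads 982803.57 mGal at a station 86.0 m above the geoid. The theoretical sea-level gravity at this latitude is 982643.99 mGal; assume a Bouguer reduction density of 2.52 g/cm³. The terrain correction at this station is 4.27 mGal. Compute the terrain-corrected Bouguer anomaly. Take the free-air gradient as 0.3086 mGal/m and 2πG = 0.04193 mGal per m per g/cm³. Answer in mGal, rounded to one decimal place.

181.3

Free-air correction = 0.3086 × 86.0 = 26.54 mGal
Free-air anomaly = 982803.57 − 982643.99 + (26.54) = 186.12 mGal
Bouguer slab correction = 0.04193 × 2.52 × 86.0 = 9.09 mGal
Simple Bouguer anomaly = 186.12 − (9.09) = 177.03 mGal
Complete Bouguer anomaly = 177.03 + 4.27 = 181.30 mGal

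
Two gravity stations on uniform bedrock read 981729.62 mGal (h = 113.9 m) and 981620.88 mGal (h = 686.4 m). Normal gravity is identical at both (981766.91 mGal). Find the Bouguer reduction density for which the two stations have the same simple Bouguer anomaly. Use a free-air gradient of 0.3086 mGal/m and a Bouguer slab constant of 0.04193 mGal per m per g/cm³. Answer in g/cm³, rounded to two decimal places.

2.83

Δg_obs = 981620.88 − 981729.62 = -108.74 mGal over Δh = 686.4 − 113.9 = 572.5 m
Equal Bouguer anomalies ⇒ Δg_obs + (0.3086 − 0.04193ρ)·Δh = 0
0.3086 − 0.04193ρ = −Δg_obs/Δh = 0.18994
ρ = (0.3086 − 0.18994) / 0.04193 = 2.83 g/cm³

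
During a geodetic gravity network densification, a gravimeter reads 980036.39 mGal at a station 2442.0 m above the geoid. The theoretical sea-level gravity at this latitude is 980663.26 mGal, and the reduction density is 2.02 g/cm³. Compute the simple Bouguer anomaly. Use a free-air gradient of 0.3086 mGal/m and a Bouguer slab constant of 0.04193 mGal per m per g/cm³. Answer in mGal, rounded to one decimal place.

Free-air correction = 0.3086 × 2442.0 = 753.60 mGal
Free-air anomaly = 980036.39 − 980663.26 + (753.60) = 126.73 mGal
Bouguer slab correction = 0.04193 × 2.02 × 2442.0 = 206.83 mGal
Simple Bouguer anomaly = 126.73 − (206.83) = -80.10 mGal

-80.1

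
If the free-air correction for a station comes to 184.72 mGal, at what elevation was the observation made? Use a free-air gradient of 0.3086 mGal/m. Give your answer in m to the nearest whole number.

h = 184.72 / 0.3086 = 598.57 m

599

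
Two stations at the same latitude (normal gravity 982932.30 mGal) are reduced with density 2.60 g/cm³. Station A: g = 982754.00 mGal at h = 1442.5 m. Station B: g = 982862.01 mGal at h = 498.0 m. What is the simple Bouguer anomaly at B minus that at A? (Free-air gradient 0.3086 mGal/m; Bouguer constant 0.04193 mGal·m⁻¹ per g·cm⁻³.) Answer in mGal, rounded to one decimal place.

-80.5

Δg_SB(A) = 982754.00 − 982932.30 + 0.3086×1442.5 − 0.04193×2.60×1442.5 = 109.60 mGal
Δg_SB(B) = 982862.01 − 982932.30 + 0.3086×498.0 − 0.04193×2.60×498.0 = 29.10 mGal
Difference = 29.10 − (109.60) = -80.50 mGal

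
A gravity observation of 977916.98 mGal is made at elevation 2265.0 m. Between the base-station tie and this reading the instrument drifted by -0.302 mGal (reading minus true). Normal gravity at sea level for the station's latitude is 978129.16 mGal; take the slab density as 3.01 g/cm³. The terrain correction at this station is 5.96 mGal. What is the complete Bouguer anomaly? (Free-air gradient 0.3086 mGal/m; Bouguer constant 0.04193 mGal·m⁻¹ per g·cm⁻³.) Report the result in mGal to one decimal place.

Drift-corrected reading = 977916.98 − (-0.302) = 977917.282 mGal
Free-air correction = 0.3086 × 2265.0 = 698.98 mGal
Free-air anomaly = 977917.282 − 978129.16 + (698.98) = 487.102 mGal
Bouguer slab correction = 0.04193 × 3.01 × 2265.0 = 285.86 mGal
Simple Bouguer anomaly = 487.102 − (285.86) = 201.242 mGal
Complete Bouguer anomaly = 201.242 + 5.96 = 207.202 mGal

207.2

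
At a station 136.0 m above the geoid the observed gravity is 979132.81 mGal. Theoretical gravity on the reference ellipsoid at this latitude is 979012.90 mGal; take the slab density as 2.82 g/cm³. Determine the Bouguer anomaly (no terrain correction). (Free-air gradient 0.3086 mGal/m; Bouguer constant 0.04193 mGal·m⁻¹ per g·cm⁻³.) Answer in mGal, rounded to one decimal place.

145.8

Free-air correction = 0.3086 × 136.0 = 41.97 mGal
Free-air anomaly = 979132.81 − 979012.90 + (41.97) = 161.88 mGal
Bouguer slab correction = 0.04193 × 2.82 × 136.0 = 16.08 mGal
Simple Bouguer anomaly = 161.88 − (16.08) = 145.80 mGal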